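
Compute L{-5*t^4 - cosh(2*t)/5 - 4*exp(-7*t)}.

Apply the Laplace transform termwise.
(-4)·[L{e^(-7t)} = 1/(s + 7)]; (-5)·[L{t^4} = 4!/s^5 = 24/s^5]; (-1/5)·[L{cosh(2t)} = s/(s^2 - 4)].

-s/(5*(s^2 - 4)) - 4/(s + 7) - 120/s^5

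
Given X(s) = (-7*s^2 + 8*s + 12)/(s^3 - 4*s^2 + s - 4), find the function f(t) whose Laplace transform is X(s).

Factor the denominator: s^3 - 4*s^2 + s - 4 = (s - 4)*(s^2 + 1).
Partial fraction decomposition gives [-4/(s - 4)] + [-3*s/(s^2 + 1)] + [-4/(s^2 + 1)].
Invert each term: -4/(s - 4) ↔ -4e^(4t); -3·s/(s^2 + 1) ↔ -3cos(t); -4·1/(s^2 + 1) ↔ -4sin(t).

f(t) = -4*exp(4*t) - 4*sin(t) - 3*cos(t)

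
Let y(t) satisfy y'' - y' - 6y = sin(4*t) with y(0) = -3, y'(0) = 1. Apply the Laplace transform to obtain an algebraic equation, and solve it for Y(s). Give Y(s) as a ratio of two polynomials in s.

Y(s) = (-3*s^3 + 4*s^2 - 48*s + 68)/(s^4 - s^3 + 10*s^2 - 16*s - 96)

Apply the Laplace transform to the equation.
With L{y''} = s^2 Y - s·y(0) - y'(0) and L{y'} = sY - y(0), with y(0) = -3, y'(0) = 1: the LHS transforms to (s^2 - s - 6)Y - (-3*s + 4).
The right side is L{sin(4*t)} = 4/(s^2 + 16).
So (s^2 - s - 6)Y = 4/(s^2 + 16) + (-3*s + 4).
Isolate Y and clear denominators.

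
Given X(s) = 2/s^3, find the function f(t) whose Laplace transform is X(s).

f(t) = t^2

Since L{t^2} = 2!/s^3 = 2/s^3, the inverse is t^2.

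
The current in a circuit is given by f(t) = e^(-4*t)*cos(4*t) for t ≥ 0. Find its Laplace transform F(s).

L{cos(4t)} = s/(s^2 + 16).
By the first shifting theorem, multiplying by e^(-4t) replaces s with s + 4.

F(s) = (s + 4)/((s + 4)^2 + 16)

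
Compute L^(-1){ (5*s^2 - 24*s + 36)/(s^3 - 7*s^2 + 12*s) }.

Factor the denominator: s^3 - 7*s^2 + 12*s = s*(s - 4)*(s - 3).
Partial fraction decomposition gives [3/s] + [5/(s - 4)] + [-3/(s - 3)].
Invert each term: 3/(s - 0) ↔ 3e^(0t); 5/(s - 4) ↔ 5e^(4t); -3/(s - 3) ↔ -3e^(3t).

5*exp(4*t) - 3*exp(3*t) + 3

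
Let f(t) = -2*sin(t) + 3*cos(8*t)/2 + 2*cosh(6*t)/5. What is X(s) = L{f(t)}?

The transform is linear, so treat each term independently.
(3/2)·[L{cos(8t)} = s/(s^2 + 64)]; (-2)·[L{sin(t)} = 1/(s^2 + 1)]; (2/5)·[L{cosh(6t)} = s/(s^2 - 36)].

X(s) = 3*s/(2*(s^2 + 64)) + 2*s/(5*(s^2 - 36)) - 2/(s^2 + 1)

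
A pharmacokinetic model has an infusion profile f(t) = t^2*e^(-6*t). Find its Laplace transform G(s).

G(s) = 2/(s + 6)^3

L{e^(-6t)} = 1/(s + 6).
Then apply L{t^2·g(t)} = (-1)^2 d^2/ds^2[H(s)] with H(s) = 1/(s + 6):
differentiating 2 times and applying the sign gives 2/(s + 6)^3.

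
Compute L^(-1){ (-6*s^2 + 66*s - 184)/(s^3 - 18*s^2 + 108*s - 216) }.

Factor the denominator: s^3 - 18*s^2 + 108*s - 216 = (s - 6)^3.
Partial fraction decomposition gives [-6/(s - 6)] + [-6/(s - 6)^2] + [-4/(s - 6)^3].
Invert each term: -6/(s - 6) ↔ -6e^(6t); -6/(s - 6)^2 ↔ -6t·e^(6t); -4/(s - 6)^3 ↔ (-2)t^2·e^(6t).

-2*t^2*exp(6*t) - 6*t*exp(6*t) - 6*exp(6*t)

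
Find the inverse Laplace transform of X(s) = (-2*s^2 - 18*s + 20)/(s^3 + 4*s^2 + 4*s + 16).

sin(2*t) - 5*cos(2*t) + 3*exp(-4*t)

Factor the denominator: s^3 + 4*s^2 + 4*s + 16 = (s + 4)*(s^2 + 4).
Partial fraction decomposition gives [3/(s + 4)] + [-5*s/(s^2 + 4)] + [2/(s^2 + 4)].
Invert each term: 3/(s + 4) ↔ 3e^(-4t); -5·s/(s^2 + 4) ↔ -5cos(2t); 1·2/(s^2 + 4) ↔ sin(2t).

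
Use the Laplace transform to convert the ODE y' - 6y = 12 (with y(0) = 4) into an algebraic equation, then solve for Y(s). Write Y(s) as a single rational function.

Y(s) = (4*s + 12)/(s^2 - 6*s)

Transform both sides with L{·}.
With L{y'} = sY - y(0) = sY - 4: the LHS transforms to (s - 6)Y - (4).
The right side is L{12} = 12/s.
So (s - 6)Y = 12/s + (4).
Solve for Y(s) and write it as one ratio of polynomials.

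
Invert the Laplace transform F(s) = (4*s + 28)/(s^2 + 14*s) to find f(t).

Rewrite the denominator: s^2 + 14*s = (s + 7)^2 - 49.
The form in (s + 7) signals a first-shifting-theorem factor e^(-7t).
Since L{cosh(7t)} = s/(s^2 - 49), the inverse is exp(-7*t)*cosh(7*t), scaled by 4.

f(t) = 4*exp(-7*t)*cosh(7*t)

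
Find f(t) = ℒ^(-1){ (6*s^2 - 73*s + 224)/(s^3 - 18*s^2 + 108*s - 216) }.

f(t) = t^2*exp(6*t) - t*exp(6*t) + 6*exp(6*t)

Factor the denominator: s^3 - 18*s^2 + 108*s - 216 = (s - 6)^3.
Partial fraction decomposition gives [6/(s - 6)] + [-1/(s - 6)^2] + [2/(s - 6)^3].
Invert each term: 6/(s - 6) ↔ 6e^(6t); -1/(s - 6)^2 ↔ -t·e^(6t); 2/(s - 6)^3 ↔ (1)t^2·e^(6t).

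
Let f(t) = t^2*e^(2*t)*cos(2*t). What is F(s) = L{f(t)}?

F(s) = 2*(s - 2)*(s^2 - 4*s - 8)/(s^2 - 4*s + 8)^3

L{cos(2t)} = s/(s^2 + 4).
Multiplying by e^(2t) shifts s → s - 2, so L{e^(2*t)*cos(2*t)} = (s - 2)/((s - 2)^2 + 4).
Then apply L{t^2·g(t)} = (-1)^2 d^2/ds^2[G(s)] with G(s) = (s - 2)/((s - 2)^2 + 4):
differentiating 2 times and applying the sign gives 2*(s - 2)*(s^2 - 4*s - 8)/(s^2 - 4*s + 8)^3.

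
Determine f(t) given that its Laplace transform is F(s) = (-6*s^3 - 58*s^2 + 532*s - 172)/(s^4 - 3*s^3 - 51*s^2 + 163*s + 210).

Factor the denominator: s^4 - 3*s^3 - 51*s^2 + 163*s + 210 = (s - 6)*(s - 5)*(s + 1)*(s + 7).
Partial fraction decomposition gives [-4/(s - 5)] + [5/(s + 7)] + [-4/(s - 6)] + [-3/(s + 1)].
Invert each term: -4/(s - 5) ↔ -4e^(5t); 5/(s + 7) ↔ 5e^(-7t); -4/(s - 6) ↔ -4e^(6t); -3/(s + 1) ↔ -3e^(-t).

f(t) = -4*exp(6*t) - 4*exp(5*t) - 3*exp(-t) + 5*exp(-7*t)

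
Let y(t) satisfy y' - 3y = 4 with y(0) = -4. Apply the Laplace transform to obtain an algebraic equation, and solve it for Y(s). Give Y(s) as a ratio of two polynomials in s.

Y(s) = (-4*s + 4)/(s^2 - 3*s)

Apply the Laplace transform to the equation.
Using L{y'} = sY - y(0) = sY - (-4), the left side becomes (s - 3)Y - (-4).
The right side is L{4} = 4/s.
So (s - 3)Y = 4/s + (-4).
Isolate Y and clear denominators.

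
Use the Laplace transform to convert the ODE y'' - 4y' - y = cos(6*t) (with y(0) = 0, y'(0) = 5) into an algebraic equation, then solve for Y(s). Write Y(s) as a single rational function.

Y(s) = (5*s^2 + s + 180)/(s^4 - 4*s^3 + 35*s^2 - 144*s - 36)

Take the Laplace transform of both sides.
The derivative rules (L{y''} = s^2 Y - s·y(0) - y'(0) and L{y'} = sY - y(0), with y(0) = 0, y'(0) = 5) turn the left side into (s^2 - 4*s - 1)Y - (5).
The right side is L{cos(6*t)} = s/(s^2 + 36).
So (s^2 - 4*s - 1)Y = s/(s^2 + 36) + (5).
Solve for Y(s) and write it as one ratio of polynomials.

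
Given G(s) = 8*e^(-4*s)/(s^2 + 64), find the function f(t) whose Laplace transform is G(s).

f(t) = Heaviside(t - 4)*(sin(8*t - 32))

The factor e^(-4s) signals a time shift by c = 4 (second shifting theorem).
L{sin(8t)} = 8/(s^2 + 64), so L^-1{8/(s^2 + 64)} = sin(8*t).
Hence the inverse is u(t - 4) times that function evaluated at t - 4.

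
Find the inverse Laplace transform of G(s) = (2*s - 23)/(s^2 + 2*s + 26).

Complete the square in the denominator: s^2 + 2*s + 26 = (s + 1)^2 + 5^2.
Split the numerator to match: 2*s - 23 = 2·(s + 1) - 5·5.
Invert each term: 2·(s + 1)/((s + 1)^2 + 25) ↔ 2e^(-t)cos(5t); -5·5/((s + 1)^2 + 25) ↔ -5e^(-t)sin(5t).

-5*exp(-t)*sin(5*t) + 2*exp(-t)*cos(5*t)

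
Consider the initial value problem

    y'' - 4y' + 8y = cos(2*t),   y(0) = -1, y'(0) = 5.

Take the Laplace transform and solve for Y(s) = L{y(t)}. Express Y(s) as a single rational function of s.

Take the Laplace transform of both sides.
With L{y''} = s^2 Y - s·y(0) - y'(0) and L{y'} = sY - y(0), with y(0) = -1, y'(0) = 5: the LHS transforms to (s^2 - 4*s + 8)Y - (-s + 9).
The right side is L{cos(2*t)} = s/(s^2 + 4).
So (s^2 - 4*s + 8)Y = s/(s^2 + 4) + (-s + 9).
Solve for Y(s) and write it as one ratio of polynomials.

Y(s) = (-s^3 + 9*s^2 - 3*s + 36)/(s^4 - 4*s^3 + 12*s^2 - 16*s + 32)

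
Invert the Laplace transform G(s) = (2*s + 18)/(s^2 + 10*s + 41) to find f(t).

f(t) = 2*exp(-5*t)*sin(4*t) + 2*exp(-5*t)*cos(4*t)

Complete the square in the denominator: s^2 + 10*s + 41 = (s + 5)^2 + 4^2.
Split the numerator to match: 2*s + 18 = 2·(s + 5) + 2·4.
Invert each term: 2·(s + 5)/((s + 5)^2 + 16) ↔ 2e^(-5t)cos(4t); 2·4/((s + 5)^2 + 16) ↔ 2e^(-5t)sin(4t).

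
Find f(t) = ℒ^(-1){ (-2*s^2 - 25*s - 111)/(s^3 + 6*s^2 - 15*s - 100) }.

f(t) = 4*t*exp(-5*t) - 3*exp(4*t) + exp(-5*t)

Factor the denominator: s^3 + 6*s^2 - 15*s - 100 = (s - 4)*(s + 5)^2.
Partial fraction decomposition gives [1/(s + 5)] + [4/(s + 5)^2] + [-3/(s - 4)].
Invert each term: 1/(s + 5) ↔ e^(-5t); 4/(s + 5)^2 ↔ 4t·e^(-5t); -3/(s - 4) ↔ -3e^(4t).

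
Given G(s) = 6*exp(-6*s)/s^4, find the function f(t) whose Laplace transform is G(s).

The factor e^(-6s) signals a time shift by c = 6 (second shifting theorem).
L{t^3} = 3!/s^4 = 6/s^4, so L^-1{6/s^4} = t^3.
Hence the inverse is u(t - 6) times that function evaluated at t - 6.

f(t) = Heaviside(t - 6)*((t - 6)^3)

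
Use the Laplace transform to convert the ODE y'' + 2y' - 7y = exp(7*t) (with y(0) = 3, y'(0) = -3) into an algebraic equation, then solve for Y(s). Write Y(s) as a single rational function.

Y(s) = (3*s^2 - 18*s - 20)/(s^3 - 5*s^2 - 21*s + 49)

Apply the Laplace transform to the equation.
The derivative rules (L{y''} = s^2 Y - s·y(0) - y'(0) and L{y'} = sY - y(0), with y(0) = 3, y'(0) = -3) turn the left side into (s^2 + 2*s - 7)Y - (3*s + 3).
The right side is L{exp(7*t)} = 1/(s - 7).
So (s^2 + 2*s - 7)Y = 1/(s - 7) + (3*s + 3).
Solve for Y(s) and write it as one ratio of polynomials.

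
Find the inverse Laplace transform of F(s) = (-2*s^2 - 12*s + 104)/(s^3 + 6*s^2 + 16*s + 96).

3*sin(4*t) - 4*cos(4*t) + 2*exp(-6*t)

Factor the denominator: s^3 + 6*s^2 + 16*s + 96 = (s + 6)*(s^2 + 16).
Partial fraction decomposition gives [2/(s + 6)] + [-4*s/(s^2 + 16)] + [12/(s^2 + 16)].
Invert each term: 2/(s + 6) ↔ 2e^(-6t); -4·s/(s^2 + 16) ↔ -4cos(4t); 3·4/(s^2 + 16) ↔ 3sin(4t).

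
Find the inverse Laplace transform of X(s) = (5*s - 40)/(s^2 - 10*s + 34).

Complete the square in the denominator: s^2 - 10*s + 34 = (s - 5)^2 + 3^2.
Split the numerator to match: 5*s - 40 = 5·(s - 5) - 5·3.
Invert each term: 5·(s - 5)/((s - 5)^2 + 9) ↔ 5e^(5t)cos(3t); -5·3/((s - 5)^2 + 9) ↔ -5e^(5t)sin(3t).

-5*exp(5*t)*sin(3*t) + 5*exp(5*t)*cos(3*t)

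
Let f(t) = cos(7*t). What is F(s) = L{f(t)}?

L{cos(7t)} = s/(s^2 + 49).

F(s) = s/(s^2 + 49)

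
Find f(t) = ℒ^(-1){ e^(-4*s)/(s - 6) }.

The factor e^(-4s) signals a time shift by c = 4 (second shifting theorem).
L{e^(6t)} = 1/(s - 6), so L^-1{1/(s - 6)} = e^(6*t).
Hence the inverse is u(t - 4) times that function evaluated at t - 4.

f(t) = Heaviside(t - 4)*(exp(6*t - 24))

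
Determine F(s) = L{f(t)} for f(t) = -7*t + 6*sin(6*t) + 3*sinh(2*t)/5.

F(s) = 36/(s^2 + 36) + 6/(5*(s^2 - 4)) - 7/s^2

By linearity of the Laplace transform, transform each term separately.
(6)·[L{sin(6t)} = 6/(s^2 + 36)]; (-7)·[L{t} = 1!/s^2 = 1/s^2]; (3/5)·[L{sinh(2t)} = 2/(s^2 - 4)].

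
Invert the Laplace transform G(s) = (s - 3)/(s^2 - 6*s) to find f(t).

f(t) = exp(3*t)*cosh(3*t)

Rewrite the denominator: s^2 - 6*s = (s - 3)^2 - 9.
The form in (s - 3) signals a first-shifting-theorem factor e^(3t).
Since L{cosh(3t)} = s/(s^2 - 9), the inverse is e^(3*t)*cosh(3*t).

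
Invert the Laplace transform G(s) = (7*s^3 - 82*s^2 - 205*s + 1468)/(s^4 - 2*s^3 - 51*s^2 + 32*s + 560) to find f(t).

f(t) = -4*exp(7*t) + exp(4*t) + 6*exp(-4*t) + 4*exp(-5*t)

Factor the denominator: s^4 - 2*s^3 - 51*s^2 + 32*s + 560 = (s - 7)*(s - 4)*(s + 4)*(s + 5).
Partial fraction decomposition gives [6/(s + 4)] + [4/(s + 5)] + [1/(s - 4)] + [-4/(s - 7)].
Invert each term: 6/(s + 4) ↔ 6e^(-4t); 4/(s + 5) ↔ 4e^(-5t); 1/(s - 4) ↔ e^(4t); -4/(s - 7) ↔ -4e^(7t).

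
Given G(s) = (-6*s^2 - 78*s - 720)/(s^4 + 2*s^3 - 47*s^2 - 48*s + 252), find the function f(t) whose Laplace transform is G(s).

Factor the denominator: s^4 + 2*s^3 - 47*s^2 - 48*s + 252 = (s - 6)*(s - 2)*(s + 3)*(s + 7).
Partial fraction decomposition gives [5/(s - 2)] + [1/(s + 7)] + [-3/(s - 6)] + [-3/(s + 3)].
Invert each term: 5/(s - 2) ↔ 5e^(2t); 1/(s + 7) ↔ e^(-7t); -3/(s - 6) ↔ -3e^(6t); -3/(s + 3) ↔ -3e^(-3t).

f(t) = -3*exp(6*t) + 5*exp(2*t) - 3*exp(-3*t) + exp(-7*t)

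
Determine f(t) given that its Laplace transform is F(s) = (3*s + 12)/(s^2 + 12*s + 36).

f(t) = -6*t*exp(-6*t) + 3*exp(-6*t)

Factor the denominator: s^2 + 12*s + 36 = (s + 6)^2.
Partial fraction decomposition gives [3/(s + 6)] + [-6/(s + 6)^2].
Invert each term: 3/(s + 6) ↔ 3e^(-6t); -6/(s + 6)^2 ↔ -6t·e^(-6t).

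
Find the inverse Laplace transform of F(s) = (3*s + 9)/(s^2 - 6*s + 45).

Complete the square in the denominator: s^2 - 6*s + 45 = (s - 3)^2 + 6^2.
Split the numerator to match: 3*s + 9 = 3·(s - 3) + 3·6.
Invert each term: 3·(s - 3)/((s - 3)^2 + 36) ↔ 3e^(3t)cos(6t); 3·6/((s - 3)^2 + 36) ↔ 3e^(3t)sin(6t).

3*exp(3*t)*sin(6*t) + 3*exp(3*t)*cos(6*t)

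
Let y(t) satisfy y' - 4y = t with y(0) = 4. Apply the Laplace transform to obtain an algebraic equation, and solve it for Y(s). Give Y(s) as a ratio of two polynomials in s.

Y(s) = (4*s^2 + 1)/(s^3 - 4*s^2)

Transform both sides with L{·}.
The derivative rules (L{y'} = sY - y(0) = sY - 4) turn the left side into (s - 4)Y - (4).
The right side is L{t} = s^(-2).
So (s - 4)Y = s^(-2) + (4).
Solve for Y(s) and write it as one ratio of polynomials.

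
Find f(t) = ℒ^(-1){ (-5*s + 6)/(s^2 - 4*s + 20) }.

Complete the square in the denominator: s^2 - 4*s + 20 = (s - 2)^2 + 4^2.
Split the numerator to match: -5*s + 6 = -5·(s - 2) - 1·4.
Invert each term: -5·(s - 2)/((s - 2)^2 + 16) ↔ -5e^(2t)cos(4t); -1·4/((s - 2)^2 + 16) ↔ -e^(2t)sin(4t).

f(t) = -exp(2*t)*sin(4*t) - 5*exp(2*t)*cos(4*t)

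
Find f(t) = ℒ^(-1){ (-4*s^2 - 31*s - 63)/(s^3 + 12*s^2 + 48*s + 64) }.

Factor the denominator: s^3 + 12*s^2 + 48*s + 64 = (s + 4)^3.
Partial fraction decomposition gives [-4/(s + 4)] + [(s + 4)^(-2)] + [-3/(s + 4)^3].
Invert each term: -4/(s + 4) ↔ -4e^(-4t); 1/(s + 4)^2 ↔ t·e^(-4t); -3/(s + 4)^3 ↔ (-3/2)t^2·e^(-4t).

f(t) = -3*t^2*exp(-4*t)/2 + t*exp(-4*t) - 4*exp(-4*t)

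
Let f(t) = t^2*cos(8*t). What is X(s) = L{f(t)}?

L{cos(8t)} = s/(s^2 + 64).
Then apply L{t^2·g(t)} = (-1)^2 d^2/ds^2[G(s)] with G(s) = s/(s^2 + 64):
differentiating 2 times and applying the sign gives 2*s*(s^2 - 192)/(s^2 + 64)^3.

X(s) = 2*s*(s^2 - 192)/(s^2 + 64)^3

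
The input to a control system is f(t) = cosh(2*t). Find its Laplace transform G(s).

G(s) = s/(s^2 - 4)

L{cosh(2t)} = s/(s^2 - 4).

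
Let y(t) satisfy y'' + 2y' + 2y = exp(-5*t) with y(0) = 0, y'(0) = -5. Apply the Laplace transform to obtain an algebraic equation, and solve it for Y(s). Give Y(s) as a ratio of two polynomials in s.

Y(s) = (-5*s - 24)/(s^3 + 7*s^2 + 12*s + 10)

Transform both sides with L{·}.
With L{y''} = s^2 Y - s·y(0) - y'(0) and L{y'} = sY - y(0), with y(0) = 0, y'(0) = -5: the LHS transforms to (s^2 + 2*s + 2)Y - (-5).
The right side is L{exp(-5*t)} = 1/(s + 5).
So (s^2 + 2*s + 2)Y = 1/(s + 5) + (-5).
Solve for Y(s) and write it as one ratio of polynomials.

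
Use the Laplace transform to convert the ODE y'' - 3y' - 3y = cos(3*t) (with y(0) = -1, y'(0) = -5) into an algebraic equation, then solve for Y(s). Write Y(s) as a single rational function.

Y(s) = (-s^3 - 2*s^2 - 8*s - 18)/(s^4 - 3*s^3 + 6*s^2 - 27*s - 27)

Take the Laplace transform of both sides.
The derivative rules (L{y''} = s^2 Y - s·y(0) - y'(0) and L{y'} = sY - y(0), with y(0) = -1, y'(0) = -5) turn the left side into (s^2 - 3*s - 3)Y - (-s - 2).
The right side is L{cos(3*t)} = s/(s^2 + 9).
So (s^2 - 3*s - 3)Y = s/(s^2 + 9) + (-s - 2).
Solve for Y(s) and write it as one ratio of polynomials.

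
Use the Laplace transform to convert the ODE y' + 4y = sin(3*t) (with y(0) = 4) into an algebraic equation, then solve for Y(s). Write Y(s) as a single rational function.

Y(s) = (4*s^2 + 39)/(s^3 + 4*s^2 + 9*s + 36)

Transform both sides with L{·}.
Using L{y'} = sY - y(0) = sY - 4, the left side becomes (s + 4)Y - (4).
The right side is L{sin(3*t)} = 3/(s^2 + 9).
So (s + 4)Y = 3/(s^2 + 9) + (4).
Divide through and combine into a single rational function.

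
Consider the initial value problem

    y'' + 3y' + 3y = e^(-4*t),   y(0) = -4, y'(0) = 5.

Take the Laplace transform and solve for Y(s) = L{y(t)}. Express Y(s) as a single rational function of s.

Laplace-transform each side.
The derivative rules (L{y''} = s^2 Y - s·y(0) - y'(0) and L{y'} = sY - y(0), with y(0) = -4, y'(0) = 5) turn the left side into (s^2 + 3*s + 3)Y - (-4*s - 7).
The right side is L{e^(-4*t)} = 1/(s + 4).
So (s^2 + 3*s + 3)Y = 1/(s + 4) + (-4*s - 7).
Divide through and combine into a single rational function.

Y(s) = (-4*s^2 - 23*s - 27)/(s^3 + 7*s^2 + 15*s + 12)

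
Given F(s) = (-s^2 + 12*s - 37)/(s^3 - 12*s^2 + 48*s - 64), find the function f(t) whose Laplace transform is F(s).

Factor the denominator: s^3 - 12*s^2 + 48*s - 64 = (s - 4)^3.
Partial fraction decomposition gives [-1/(s - 4)] + [4/(s - 4)^2] + [-5/(s - 4)^3].
Invert each term: -1/(s - 4) ↔ -e^(4t); 4/(s - 4)^2 ↔ 4t·e^(4t); -5/(s - 4)^3 ↔ (-5/2)t^2·e^(4t).

f(t) = -5*t^2*exp(4*t)/2 + 4*t*exp(4*t) - exp(4*t)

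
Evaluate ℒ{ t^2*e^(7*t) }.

2/(s - 7)^3

L{e^(7t)} = 1/(s - 7).
Then apply L{t^2·g(t)} = (-1)^2 d^2/ds^2[G(s)] with G(s) = 1/(s - 7):
differentiating 2 times and applying the sign gives 2/(s - 7)^3.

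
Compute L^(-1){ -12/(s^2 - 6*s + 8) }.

Factor the denominator: s^2 - 6*s + 8 = (s - 4)*(s - 2).
Partial fraction decomposition gives [6/(s - 2)] + [-6/(s - 4)].
Invert each term: 6/(s - 2) ↔ 6e^(2t); -6/(s - 4) ↔ -6e^(4t).

-6*exp(4*t) + 6*exp(2*t)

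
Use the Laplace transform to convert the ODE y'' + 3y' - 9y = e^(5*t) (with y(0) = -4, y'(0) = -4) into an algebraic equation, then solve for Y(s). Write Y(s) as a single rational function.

Y(s) = (-4*s^2 + 4*s + 81)/(s^3 - 2*s^2 - 24*s + 45)

Laplace-transform each side.
Using L{y''} = s^2 Y - s·y(0) - y'(0) and L{y'} = sY - y(0), with y(0) = -4, y'(0) = -4, the left side becomes (s^2 + 3*s - 9)Y - (-4*s - 16).
The right side is L{e^(5*t)} = 1/(s - 5).
So (s^2 + 3*s - 9)Y = 1/(s - 5) + (-4*s - 16).
Solve for Y(s) and write it as one ratio of polynomials.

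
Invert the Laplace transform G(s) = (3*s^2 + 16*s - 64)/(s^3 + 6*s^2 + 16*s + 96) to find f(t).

Factor the denominator: s^3 + 6*s^2 + 16*s + 96 = (s + 6)*(s^2 + 16).
Partial fraction decomposition gives [-1/(s + 6)] + [4*s/(s^2 + 16)] + [-8/(s^2 + 16)].
Invert each term: -1/(s + 6) ↔ -e^(-6t); 4·s/(s^2 + 16) ↔ 4cos(4t); -2·4/(s^2 + 16) ↔ -2sin(4t).

f(t) = -2*sin(4*t) + 4*cos(4*t) - exp(-6*t)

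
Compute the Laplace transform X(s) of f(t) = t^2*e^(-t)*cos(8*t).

X(s) = 2*(s + 1)*(s^2 + 2*s - 191)/(s^2 + 2*s + 65)^3

L{cos(8t)} = s/(s^2 + 64).
Multiplying by e^(-t) shifts s → s + 1, so L{e^(-t)*cos(8*t)} = (s + 1)/((s + 1)^2 + 64).
Then apply L{t^2·g(t)} = (-1)^2 d^2/ds^2[G(s)] with G(s) = (s + 1)/((s + 1)^2 + 64):
differentiating 2 times and applying the sign gives 2*(s + 1)*(s^2 + 2*s - 191)/(s^2 + 2*s + 65)^3.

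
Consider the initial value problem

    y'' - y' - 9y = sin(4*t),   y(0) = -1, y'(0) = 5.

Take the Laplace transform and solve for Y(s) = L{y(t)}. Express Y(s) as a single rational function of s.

Apply the Laplace transform to the equation.
Using L{y''} = s^2 Y - s·y(0) - y'(0) and L{y'} = sY - y(0), with y(0) = -1, y'(0) = 5, the left side becomes (s^2 - s - 9)Y - (-s + 6).
The right side is L{sin(4*t)} = 4/(s^2 + 16).
So (s^2 - s - 9)Y = 4/(s^2 + 16) + (-s + 6).
Isolate Y and clear denominators.

Y(s) = (-s^3 + 6*s^2 - 16*s + 100)/(s^4 - s^3 + 7*s^2 - 16*s - 144)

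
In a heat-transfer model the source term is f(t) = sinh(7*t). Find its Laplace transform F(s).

F(s) = 7/(s^2 - 49)

L{sinh(7t)} = 7/(s^2 - 49).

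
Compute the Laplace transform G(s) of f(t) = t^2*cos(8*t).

G(s) = 2*s*(s^2 - 192)/(s^2 + 64)^3

L{cos(8t)} = s/(s^2 + 64).
Then apply L{t^2·g(t)} = (-1)^2 d^2/ds^2[H(s)] with H(s) = s/(s^2 + 64):
differentiating 2 times and applying the sign gives 2*s*(s^2 - 192)/(s^2 + 64)^3.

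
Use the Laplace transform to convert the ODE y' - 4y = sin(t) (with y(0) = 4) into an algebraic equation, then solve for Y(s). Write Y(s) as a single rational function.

Take the Laplace transform of both sides.
With L{y'} = sY - y(0) = sY - 4: the LHS transforms to (s - 4)Y - (4).
The right side is L{sin(t)} = 1/(s^2 + 1).
So (s - 4)Y = 1/(s^2 + 1) + (4).
Divide through and combine into a single rational function.

Y(s) = (4*s^2 + 5)/(s^3 - 4*s^2 + s - 4)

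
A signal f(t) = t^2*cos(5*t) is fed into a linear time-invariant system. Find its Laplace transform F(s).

F(s) = 2*s*(s^2 - 75)/(s^2 + 25)^3

L{cos(5t)} = s/(s^2 + 25).
Then apply L{t^2·g(t)} = (-1)^2 d^2/ds^2[G(s)] with G(s) = s/(s^2 + 25):
differentiating 2 times and applying the sign gives 2*s*(s^2 - 75)/(s^2 + 25)^3.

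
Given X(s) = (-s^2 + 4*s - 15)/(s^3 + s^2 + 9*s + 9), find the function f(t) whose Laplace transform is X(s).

Factor the denominator: s^3 + s^2 + 9*s + 9 = (s + 1)*(s^2 + 9).
Partial fraction decomposition gives [-2/(s + 1)] + [s/(s^2 + 9)] + [3/(s^2 + 9)].
Invert each term: -2/(s + 1) ↔ -2e^(-t); 1·s/(s^2 + 9) ↔ cos(3t); 1·3/(s^2 + 9) ↔ sin(3t).

f(t) = sin(3*t) + cos(3*t) - 2*exp(-t)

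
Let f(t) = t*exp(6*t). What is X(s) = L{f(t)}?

L{e^(6t)} = 1/(s - 6).
Then apply L{t·g(t)} = -d/ds[G(s)] with G(s) = 1/(s - 6):
differentiating 1 time and applying the sign gives (s - 6)^(-2).

X(s) = (s - 6)^(-2)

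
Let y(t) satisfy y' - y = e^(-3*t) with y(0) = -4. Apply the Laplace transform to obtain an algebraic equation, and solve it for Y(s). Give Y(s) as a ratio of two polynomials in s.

Y(s) = (-4*s - 11)/(s^2 + 2*s - 3)

Laplace-transform each side.
Using L{y'} = sY - y(0) = sY - (-4), the left side becomes (s - 1)Y - (-4).
The right side is L{e^(-3*t)} = 1/(s + 3).
So (s - 1)Y = 1/(s + 3) + (-4).
Divide through and combine into a single rational function.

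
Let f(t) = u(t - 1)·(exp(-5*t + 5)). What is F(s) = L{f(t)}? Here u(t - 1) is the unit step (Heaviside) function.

F(s) = exp(-s)/(s + 5)

By the second shifting theorem, L{u(t - c)·g(t - c)} = e^(-cs)·G(s) with c = 1 and G(s) = L{g(t)}.
L{e^(-5t)} = 1/(s + 5).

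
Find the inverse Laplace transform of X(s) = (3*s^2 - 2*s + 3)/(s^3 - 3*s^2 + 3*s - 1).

2*t^2*exp(t) + 4*t*exp(t) + 3*exp(t)

Factor the denominator: s^3 - 3*s^2 + 3*s - 1 = (s - 1)^3.
Partial fraction decomposition gives [3/(s - 1)] + [4/(s - 1)^2] + [4/(s - 1)^3].
Invert each term: 3/(s - 1) ↔ 3e^(t); 4/(s - 1)^2 ↔ 4t·e^(t); 4/(s - 1)^3 ↔ (2)t^2·e^(t).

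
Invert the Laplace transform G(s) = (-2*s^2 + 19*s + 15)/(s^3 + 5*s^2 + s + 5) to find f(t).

Factor the denominator: s^3 + 5*s^2 + s + 5 = (s + 5)*(s^2 + 1).
Partial fraction decomposition gives [-5/(s + 5)] + [3*s/(s^2 + 1)] + [4/(s^2 + 1)].
Invert each term: -5/(s + 5) ↔ -5e^(-5t); 3·s/(s^2 + 1) ↔ 3cos(t); 4·1/(s^2 + 1) ↔ 4sin(t).

f(t) = 4*sin(t) + 3*cos(t) - 5*exp(-5*t)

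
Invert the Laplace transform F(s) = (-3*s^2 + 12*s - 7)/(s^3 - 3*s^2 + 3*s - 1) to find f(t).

Factor the denominator: s^3 - 3*s^2 + 3*s - 1 = (s - 1)^3.
Partial fraction decomposition gives [-3/(s - 1)] + [6/(s - 1)^2] + [2/(s - 1)^3].
Invert each term: -3/(s - 1) ↔ -3e^(t); 6/(s - 1)^2 ↔ 6t·e^(t); 2/(s - 1)^3 ↔ (1)t^2·e^(t).

f(t) = t^2*exp(t) + 6*t*exp(t) - 3*exp(t)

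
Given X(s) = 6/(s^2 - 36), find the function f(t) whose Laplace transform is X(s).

Since L{sinh(6t)} = 6/(s^2 - 36), the inverse is sinh(6*t).

f(t) = sinh(6*t)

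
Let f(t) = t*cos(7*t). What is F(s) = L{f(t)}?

L{cos(7t)} = s/(s^2 + 49).
Then apply L{t·g(t)} = -d/ds[G(s)] with G(s) = s/(s^2 + 49):
differentiating 1 time and applying the sign gives (s - 7)*(s + 7)/(s^2 + 49)^2.

F(s) = (s - 7)*(s + 7)/(s^2 + 49)^2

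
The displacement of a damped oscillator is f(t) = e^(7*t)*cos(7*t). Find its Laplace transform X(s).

L{cos(7t)} = s/(s^2 + 49).
By the first shifting theorem, multiplying by e^(7t) replaces s with s - 7.

X(s) = (s - 7)/((s - 7)^2 + 49)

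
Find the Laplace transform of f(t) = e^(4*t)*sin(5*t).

L{sin(5t)} = 5/(s^2 + 25).
By the first shifting theorem, multiplying by e^(4t) replaces s with s - 4.

5/((s - 4)^2 + 25)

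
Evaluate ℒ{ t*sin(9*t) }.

L{sin(9t)} = 9/(s^2 + 81).
Then apply L{t·g(t)} = -d/ds[G(s)] with G(s) = 9/(s^2 + 81):
differentiating 1 time and applying the sign gives 18*s/(s^2 + 81)^2.

18*s/(s^2 + 81)^2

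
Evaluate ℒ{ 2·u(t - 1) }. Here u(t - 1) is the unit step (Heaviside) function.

By the second shifting theorem, L{u(t - c)·g(t - c)} = e^(-cs)·G(s) with c = 1 and G(s) = L{g(t)}.
L{2} = 2/s.

2*exp(-s)/s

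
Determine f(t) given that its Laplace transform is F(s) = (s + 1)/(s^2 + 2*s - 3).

Rewrite the denominator: s^2 + 2*s - 3 = (s + 1)^2 - 4.
The form in (s + 1) signals a first-shifting-theorem factor e^(-t).
Since L{cosh(2t)} = s/(s^2 - 4), the inverse is exp(-t)*cosh(2*t).

f(t) = exp(-t)*cosh(2*t)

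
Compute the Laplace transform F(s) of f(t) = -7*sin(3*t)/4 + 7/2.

F(s) = -21/(4*(s^2 + 9)) + 7/(2*s)

Apply the Laplace transform termwise.
L{7/2} = (7/2)/s; (-7/4)·[L{sin(3t)} = 3/(s^2 + 9)].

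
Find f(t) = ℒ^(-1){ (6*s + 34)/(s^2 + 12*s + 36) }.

Factor the denominator: s^2 + 12*s + 36 = (s + 6)^2.
Partial fraction decomposition gives [6/(s + 6)] + [-2/(s + 6)^2].
Invert each term: 6/(s + 6) ↔ 6e^(-6t); -2/(s + 6)^2 ↔ -2t·e^(-6t).

f(t) = -2*t*exp(-6*t) + 6*exp(-6*t)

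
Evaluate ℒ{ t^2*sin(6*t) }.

36*(s^2 - 12)/(s^2 + 36)^3

L{sin(6t)} = 6/(s^2 + 36).
Then apply L{t^2·g(t)} = (-1)^2 d^2/ds^2[G(s)] with G(s) = 6/(s^2 + 36):
differentiating 2 times and applying the sign gives 36*(s^2 - 12)/(s^2 + 36)^3.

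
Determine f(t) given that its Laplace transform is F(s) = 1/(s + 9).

Since L{e^(-9t)} = 1/(s + 9), the inverse is exp(-9*t).

f(t) = exp(-9*t)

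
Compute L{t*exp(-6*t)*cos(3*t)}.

(s + 3)*(s + 9)/(s^2 + 12*s + 45)^2

L{cos(3t)} = s/(s^2 + 9).
Multiplying by e^(-6t) shifts s → s + 6, so L{exp(-6*t)*cos(3*t)} = (s + 6)/((s + 6)^2 + 9).
Then apply L{t·g(t)} = -d/ds[H(s)] with H(s) = (s + 6)/((s + 6)^2 + 9):
differentiating 1 time and applying the sign gives (s + 3)*(s + 9)/(s^2 + 12*s + 45)^2.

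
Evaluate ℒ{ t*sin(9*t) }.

18*s/(s^2 + 81)^2

L{sin(9t)} = 9/(s^2 + 81).
Then apply L{t·g(t)} = -d/ds[H(s)] with H(s) = 9/(s^2 + 81):
differentiating 1 time and applying the sign gives 18*s/(s^2 + 81)^2.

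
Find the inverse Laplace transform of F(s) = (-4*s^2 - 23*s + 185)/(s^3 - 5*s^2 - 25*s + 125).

Factor the denominator: s^3 - 5*s^2 - 25*s + 125 = (s - 5)^2*(s + 5).
Partial fraction decomposition gives [-6/(s - 5)] + [-3/(s - 5)^2] + [2/(s + 5)].
Invert each term: -6/(s - 5) ↔ -6e^(5t); -3/(s - 5)^2 ↔ -3t·e^(5t); 2/(s + 5) ↔ 2e^(-5t).

-3*t*exp(5*t) - 6*exp(5*t) + 2*exp(-5*t)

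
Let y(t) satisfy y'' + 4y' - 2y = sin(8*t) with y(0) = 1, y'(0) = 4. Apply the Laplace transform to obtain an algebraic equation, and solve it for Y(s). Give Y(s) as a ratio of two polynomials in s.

Transform both sides with L{·}.
The derivative rules (L{y''} = s^2 Y - s·y(0) - y'(0) and L{y'} = sY - y(0), with y(0) = 1, y'(0) = 4) turn the left side into (s^2 + 4*s - 2)Y - (s + 8).
The right side is L{sin(8*t)} = 8/(s^2 + 64).
So (s^2 + 4*s - 2)Y = 8/(s^2 + 64) + (s + 8).
Divide through and combine into a single rational function.

Y(s) = (s^3 + 8*s^2 + 64*s + 520)/(s^4 + 4*s^3 + 62*s^2 + 256*s - 128)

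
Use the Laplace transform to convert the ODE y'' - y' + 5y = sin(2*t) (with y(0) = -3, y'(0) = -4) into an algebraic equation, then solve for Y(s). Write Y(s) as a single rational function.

Apply the Laplace transform to the equation.
The derivative rules (L{y''} = s^2 Y - s·y(0) - y'(0) and L{y'} = sY - y(0), with y(0) = -3, y'(0) = -4) turn the left side into (s^2 - s + 5)Y - (-3*s - 1).
The right side is L{sin(2*t)} = 2/(s^2 + 4).
So (s^2 - s + 5)Y = 2/(s^2 + 4) + (-3*s - 1).
Divide through and combine into a single rational function.

Y(s) = (-3*s^3 - s^2 - 12*s - 2)/(s^4 - s^3 + 9*s^2 - 4*s + 20)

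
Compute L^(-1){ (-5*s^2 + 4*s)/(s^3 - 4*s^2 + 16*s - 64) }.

Factor the denominator: s^3 - 4*s^2 + 16*s - 64 = (s - 4)*(s^2 + 16).
Partial fraction decomposition gives [-2/(s - 4)] + [-3*s/(s^2 + 16)] + [-8/(s^2 + 16)].
Invert each term: -2/(s - 4) ↔ -2e^(4t); -3·s/(s^2 + 16) ↔ -3cos(4t); -2·4/(s^2 + 16) ↔ -2sin(4t).

-2*exp(4*t) - 2*sin(4*t) - 3*cos(4*t)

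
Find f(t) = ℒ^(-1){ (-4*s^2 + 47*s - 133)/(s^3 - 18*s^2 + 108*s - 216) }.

f(t) = 5*t^2*exp(6*t)/2 - t*exp(6*t) - 4*exp(6*t)

Factor the denominator: s^3 - 18*s^2 + 108*s - 216 = (s - 6)^3.
Partial fraction decomposition gives [-4/(s - 6)] + [-1/(s - 6)^2] + [5/(s - 6)^3].
Invert each term: -4/(s - 6) ↔ -4e^(6t); -1/(s - 6)^2 ↔ -t·e^(6t); 5/(s - 6)^3 ↔ (5/2)t^2·e^(6t).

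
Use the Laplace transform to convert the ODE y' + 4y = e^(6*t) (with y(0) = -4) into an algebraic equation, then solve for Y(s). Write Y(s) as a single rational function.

Laplace-transform each side.
With L{y'} = sY - y(0) = sY - (-4): the LHS transforms to (s + 4)Y - (-4).
The right side is L{e^(6*t)} = 1/(s - 6).
So (s + 4)Y = 1/(s - 6) + (-4).
Isolate Y and clear denominators.

Y(s) = (-4*s + 25)/(s^2 - 2*s - 24)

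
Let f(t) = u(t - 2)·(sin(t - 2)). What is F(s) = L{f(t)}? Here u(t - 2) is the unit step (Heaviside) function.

By the second shifting theorem, L{u(t - c)·g(t - c)} = e^(-cs)·G(s) with c = 2 and G(s) = L{g(t)}.
L{sin(t)} = 1/(s^2 + 1).

F(s) = exp(-2*s)/(s^2 + 1)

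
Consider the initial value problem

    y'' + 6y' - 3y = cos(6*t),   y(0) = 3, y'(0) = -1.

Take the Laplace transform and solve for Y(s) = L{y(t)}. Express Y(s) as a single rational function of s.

Y(s) = (3*s^3 + 17*s^2 + 109*s + 612)/(s^4 + 6*s^3 + 33*s^2 + 216*s - 108)

Laplace-transform each side.
With L{y''} = s^2 Y - s·y(0) - y'(0) and L{y'} = sY - y(0), with y(0) = 3, y'(0) = -1: the LHS transforms to (s^2 + 6*s - 3)Y - (3*s + 17).
The right side is L{cos(6*t)} = s/(s^2 + 36).
So (s^2 + 6*s - 3)Y = s/(s^2 + 36) + (3*s + 17).
Divide through and combine into a single rational function.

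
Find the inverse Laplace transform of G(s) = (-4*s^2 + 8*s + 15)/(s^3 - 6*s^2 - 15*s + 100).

-5*t*exp(5*t) - 3*exp(5*t) - exp(-4*t)

Factor the denominator: s^3 - 6*s^2 - 15*s + 100 = (s - 5)^2*(s + 4).
Partial fraction decomposition gives [-3/(s - 5)] + [-5/(s - 5)^2] + [-1/(s + 4)].
Invert each term: -3/(s - 5) ↔ -3e^(5t); -5/(s - 5)^2 ↔ -5t·e^(5t); -1/(s + 4) ↔ -e^(-4t).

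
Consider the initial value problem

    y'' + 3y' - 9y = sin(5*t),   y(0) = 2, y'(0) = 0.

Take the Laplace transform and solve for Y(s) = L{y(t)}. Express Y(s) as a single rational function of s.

Y(s) = (2*s^3 + 6*s^2 + 50*s + 155)/(s^4 + 3*s^3 + 16*s^2 + 75*s - 225)

Take the Laplace transform of both sides.
Using L{y''} = s^2 Y - s·y(0) - y'(0) and L{y'} = sY - y(0), with y(0) = 2, y'(0) = 0, the left side becomes (s^2 + 3*s - 9)Y - (2*s + 6).
The right side is L{sin(5*t)} = 5/(s^2 + 25).
So (s^2 + 3*s - 9)Y = 5/(s^2 + 25) + (2*s + 6).
Isolate Y and clear denominators.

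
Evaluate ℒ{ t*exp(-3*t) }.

(s + 3)^(-2)

L{e^(-3t)} = 1/(s + 3).
Then apply L{t·g(t)} = -d/ds[H(s)] with H(s) = 1/(s + 3):
differentiating 1 time and applying the sign gives (s + 3)^(-2).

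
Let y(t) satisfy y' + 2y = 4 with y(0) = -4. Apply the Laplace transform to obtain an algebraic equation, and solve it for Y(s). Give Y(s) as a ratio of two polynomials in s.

Y(s) = (-4*s + 4)/(s^2 + 2*s)

Apply the Laplace transform to the equation.
The derivative rules (L{y'} = sY - y(0) = sY - (-4)) turn the left side into (s + 2)Y - (-4).
The right side is L{4} = 4/s.
So (s + 2)Y = 4/s + (-4).
Isolate Y and clear denominators.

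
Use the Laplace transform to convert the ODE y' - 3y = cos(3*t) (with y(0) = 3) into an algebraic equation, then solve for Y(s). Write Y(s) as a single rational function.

Transform both sides with L{·}.
The derivative rules (L{y'} = sY - y(0) = sY - 3) turn the left side into (s - 3)Y - (3).
The right side is L{cos(3*t)} = s/(s^2 + 9).
So (s - 3)Y = s/(s^2 + 9) + (3).
Solve for Y(s) and write it as one ratio of polynomials.

Y(s) = (3*s^2 + s + 27)/(s^3 - 3*s^2 + 9*s - 27)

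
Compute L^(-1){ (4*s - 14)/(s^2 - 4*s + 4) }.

-6*t*exp(2*t) + 4*exp(2*t)

Factor the denominator: s^2 - 4*s + 4 = (s - 2)^2.
Partial fraction decomposition gives [4/(s - 2)] + [-6/(s - 2)^2].
Invert each term: 4/(s - 2) ↔ 4e^(2t); -6/(s - 2)^2 ↔ -6t·e^(2t).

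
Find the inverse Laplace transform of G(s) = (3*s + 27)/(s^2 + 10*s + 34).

4*exp(-5*t)*sin(3*t) + 3*exp(-5*t)*cos(3*t)

Complete the square in the denominator: s^2 + 10*s + 34 = (s + 5)^2 + 3^2.
Split the numerator to match: 3*s + 27 = 3·(s + 5) + 4·3.
Invert each term: 3·(s + 5)/((s + 5)^2 + 9) ↔ 3e^(-5t)cos(3t); 4·3/((s + 5)^2 + 9) ↔ 4e^(-5t)sin(3t).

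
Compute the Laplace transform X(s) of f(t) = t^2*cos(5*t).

L{cos(5t)} = s/(s^2 + 25).
Then apply L{t^2·g(t)} = (-1)^2 d^2/ds^2[G(s)] with G(s) = s/(s^2 + 25):
differentiating 2 times and applying the sign gives 2*s*(s^2 - 75)/(s^2 + 25)^3.

X(s) = 2*s*(s^2 - 75)/(s^2 + 25)^3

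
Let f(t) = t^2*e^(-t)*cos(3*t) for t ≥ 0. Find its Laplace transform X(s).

L{cos(3t)} = s/(s^2 + 9).
Multiplying by e^(-t) shifts s → s + 1, so L{e^(-t)*cos(3*t)} = (s + 1)/((s + 1)^2 + 9).
Then apply L{t^2·g(t)} = (-1)^2 d^2/ds^2[G(s)] with G(s) = (s + 1)/((s + 1)^2 + 9):
differentiating 2 times and applying the sign gives 2*(s + 1)*(s^2 + 2*s - 26)/(s^2 + 2*s + 10)^3.

X(s) = 2*(s + 1)*(s^2 + 2*s - 26)/(s^2 + 2*s + 10)^3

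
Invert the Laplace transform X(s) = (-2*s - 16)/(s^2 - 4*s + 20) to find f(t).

f(t) = -5*exp(2*t)*sin(4*t) - 2*exp(2*t)*cos(4*t)

Complete the square in the denominator: s^2 - 4*s + 20 = (s - 2)^2 + 4^2.
Split the numerator to match: -2*s - 16 = -2·(s - 2) - 5·4.
Invert each term: -2·(s - 2)/((s - 2)^2 + 16) ↔ -2e^(2t)cos(4t); -5·4/((s - 2)^2 + 16) ↔ -5e^(2t)sin(4t).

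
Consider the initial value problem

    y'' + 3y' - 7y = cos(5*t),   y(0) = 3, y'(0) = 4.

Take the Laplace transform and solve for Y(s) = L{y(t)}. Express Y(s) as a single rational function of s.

Y(s) = (3*s^3 + 13*s^2 + 76*s + 325)/(s^4 + 3*s^3 + 18*s^2 + 75*s - 175)

Apply the Laplace transform to the equation.
The derivative rules (L{y''} = s^2 Y - s·y(0) - y'(0) and L{y'} = sY - y(0), with y(0) = 3, y'(0) = 4) turn the left side into (s^2 + 3*s - 7)Y - (3*s + 13).
The right side is L{cos(5*t)} = s/(s^2 + 25).
So (s^2 + 3*s - 7)Y = s/(s^2 + 25) + (3*s + 13).
Solve for Y(s) and write it as one ratio of polynomials.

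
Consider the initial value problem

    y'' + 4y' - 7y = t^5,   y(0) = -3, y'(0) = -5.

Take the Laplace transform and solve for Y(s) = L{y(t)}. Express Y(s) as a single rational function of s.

Take the Laplace transform of both sides.
Using L{y''} = s^2 Y - s·y(0) - y'(0) and L{y'} = sY - y(0), with y(0) = -3, y'(0) = -5, the left side becomes (s^2 + 4*s - 7)Y - (-3*s - 17).
The right side is L{t^5} = 120/s^6.
So (s^2 + 4*s - 7)Y = 120/s^6 + (-3*s - 17).
Divide through and combine into a single rational function.

Y(s) = (-3*s^7 - 17*s^6 + 120)/(s^8 + 4*s^7 - 7*s^6)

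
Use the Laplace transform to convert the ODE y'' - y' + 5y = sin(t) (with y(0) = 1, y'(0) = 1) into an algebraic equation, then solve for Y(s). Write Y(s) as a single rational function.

Y(s) = (s^3 + s + 1)/(s^4 - s^3 + 6*s^2 - s + 5)

Laplace-transform each side.
With L{y''} = s^2 Y - s·y(0) - y'(0) and L{y'} = sY - y(0), with y(0) = 1, y'(0) = 1: the LHS transforms to (s^2 - s + 5)Y - (s).
The right side is L{sin(t)} = 1/(s^2 + 1).
So (s^2 - s + 5)Y = 1/(s^2 + 1) + (s).
Isolate Y and clear denominators.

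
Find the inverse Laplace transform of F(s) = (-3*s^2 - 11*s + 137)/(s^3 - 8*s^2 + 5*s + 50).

Factor the denominator: s^3 - 8*s^2 + 5*s + 50 = (s - 5)^2*(s + 2).
Partial fraction decomposition gives [-6/(s - 5)] + [(s - 5)^(-2)] + [3/(s + 2)].
Invert each term: -6/(s - 5) ↔ -6e^(5t); 1/(s - 5)^2 ↔ t·e^(5t); 3/(s + 2) ↔ 3e^(-2t).

t*exp(5*t) - 6*exp(5*t) + 3*exp(-2*t)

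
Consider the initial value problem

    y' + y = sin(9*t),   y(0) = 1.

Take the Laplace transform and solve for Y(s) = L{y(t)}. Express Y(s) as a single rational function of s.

Y(s) = (s^2 + 90)/(s^3 + s^2 + 81*s + 81)

Transform both sides with L{·}.
With L{y'} = sY - y(0) = sY - 1: the LHS transforms to (s + 1)Y - (1).
The right side is L{sin(9*t)} = 9/(s^2 + 81).
So (s + 1)Y = 9/(s^2 + 81) + (1).
Isolate Y and clear denominators.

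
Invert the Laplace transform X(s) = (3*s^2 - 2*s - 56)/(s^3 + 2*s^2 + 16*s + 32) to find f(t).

Factor the denominator: s^3 + 2*s^2 + 16*s + 32 = (s + 2)*(s^2 + 16).
Partial fraction decomposition gives [-2/(s + 2)] + [5*s/(s^2 + 16)] + [-12/(s^2 + 16)].
Invert each term: -2/(s + 2) ↔ -2e^(-2t); 5·s/(s^2 + 16) ↔ 5cos(4t); -3·4/(s^2 + 16) ↔ -3sin(4t).

f(t) = -3*sin(4*t) + 5*cos(4*t) - 2*exp(-2*t)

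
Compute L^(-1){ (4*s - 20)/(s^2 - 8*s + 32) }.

Complete the square in the denominator: s^2 - 8*s + 32 = (s - 4)^2 + 4^2.
Split the numerator to match: 4*s - 20 = 4·(s - 4) - 1·4.
Invert each term: 4·(s - 4)/((s - 4)^2 + 16) ↔ 4e^(4t)cos(4t); -1·4/((s - 4)^2 + 16) ↔ -e^(4t)sin(4t).

-exp(4*t)*sin(4*t) + 4*exp(4*t)*cos(4*t)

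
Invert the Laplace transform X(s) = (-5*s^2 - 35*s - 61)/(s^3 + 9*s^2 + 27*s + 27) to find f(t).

Factor the denominator: s^3 + 9*s^2 + 27*s + 27 = (s + 3)^3.
Partial fraction decomposition gives [-5/(s + 3)] + [-5/(s + 3)^2] + [-1/(s + 3)^3].
Invert each term: -5/(s + 3) ↔ -5e^(-3t); -5/(s + 3)^2 ↔ -5t·e^(-3t); -1/(s + 3)^3 ↔ (-1/2)t^2·e^(-3t).

f(t) = -t^2*exp(-3*t)/2 - 5*t*exp(-3*t) - 5*exp(-3*t)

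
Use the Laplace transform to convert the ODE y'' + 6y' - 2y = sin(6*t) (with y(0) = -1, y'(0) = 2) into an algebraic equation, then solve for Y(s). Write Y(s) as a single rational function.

Apply the Laplace transform to the equation.
The derivative rules (L{y''} = s^2 Y - s·y(0) - y'(0) and L{y'} = sY - y(0), with y(0) = -1, y'(0) = 2) turn the left side into (s^2 + 6*s - 2)Y - (-s - 4).
The right side is L{sin(6*t)} = 6/(s^2 + 36).
So (s^2 + 6*s - 2)Y = 6/(s^2 + 36) + (-s - 4).
Divide through and combine into a single rational function.

Y(s) = (-s^3 - 4*s^2 - 36*s - 138)/(s^4 + 6*s^3 + 34*s^2 + 216*s - 72)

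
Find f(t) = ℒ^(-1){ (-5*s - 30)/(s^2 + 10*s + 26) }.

f(t) = -5*exp(-5*t)*sin(t) - 5*exp(-5*t)*cos(t)

Complete the square in the denominator: s^2 + 10*s + 26 = (s + 5)^2 + 1^2.
Split the numerator to match: -5*s - 30 = -5·(s + 5) - 5·1.
Invert each term: -5·(s + 5)/((s + 5)^2 + 1) ↔ -5e^(-5t)cos(t); -5·1/((s + 5)^2 + 1) ↔ -5e^(-5t)sin(t).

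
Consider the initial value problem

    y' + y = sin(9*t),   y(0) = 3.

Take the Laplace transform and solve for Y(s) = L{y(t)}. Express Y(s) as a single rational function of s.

Y(s) = (3*s^2 + 252)/(s^3 + s^2 + 81*s + 81)

Take the Laplace transform of both sides.
Using L{y'} = sY - y(0) = sY - 3, the left side becomes (s + 1)Y - (3).
The right side is L{sin(9*t)} = 9/(s^2 + 81).
So (s + 1)Y = 9/(s^2 + 81) + (3).
Isolate Y and clear denominators.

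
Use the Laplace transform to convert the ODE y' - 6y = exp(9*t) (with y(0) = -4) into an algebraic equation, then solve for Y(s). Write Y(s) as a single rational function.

Laplace-transform each side.
The derivative rules (L{y'} = sY - y(0) = sY - (-4)) turn the left side into (s - 6)Y - (-4).
The right side is L{exp(9*t)} = 1/(s - 9).
So (s - 6)Y = 1/(s - 9) + (-4).
Divide through and combine into a single rational function.

Y(s) = (-4*s + 37)/(s^2 - 15*s + 54)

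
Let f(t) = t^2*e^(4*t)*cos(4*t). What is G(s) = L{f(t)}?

L{cos(4t)} = s/(s^2 + 16).
Multiplying by e^(4t) shifts s → s - 4, so L{e^(4*t)*cos(4*t)} = (s - 4)/((s - 4)^2 + 16).
Then apply L{t^2·g(t)} = (-1)^2 d^2/ds^2[H(s)] with H(s) = (s - 4)/((s - 4)^2 + 16):
differentiating 2 times and applying the sign gives 2*(s - 4)*(s^2 - 8*s - 32)/(s^2 - 8*s + 32)^3.

G(s) = 2*(s - 4)*(s^2 - 8*s - 32)/(s^2 - 8*s + 32)^3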